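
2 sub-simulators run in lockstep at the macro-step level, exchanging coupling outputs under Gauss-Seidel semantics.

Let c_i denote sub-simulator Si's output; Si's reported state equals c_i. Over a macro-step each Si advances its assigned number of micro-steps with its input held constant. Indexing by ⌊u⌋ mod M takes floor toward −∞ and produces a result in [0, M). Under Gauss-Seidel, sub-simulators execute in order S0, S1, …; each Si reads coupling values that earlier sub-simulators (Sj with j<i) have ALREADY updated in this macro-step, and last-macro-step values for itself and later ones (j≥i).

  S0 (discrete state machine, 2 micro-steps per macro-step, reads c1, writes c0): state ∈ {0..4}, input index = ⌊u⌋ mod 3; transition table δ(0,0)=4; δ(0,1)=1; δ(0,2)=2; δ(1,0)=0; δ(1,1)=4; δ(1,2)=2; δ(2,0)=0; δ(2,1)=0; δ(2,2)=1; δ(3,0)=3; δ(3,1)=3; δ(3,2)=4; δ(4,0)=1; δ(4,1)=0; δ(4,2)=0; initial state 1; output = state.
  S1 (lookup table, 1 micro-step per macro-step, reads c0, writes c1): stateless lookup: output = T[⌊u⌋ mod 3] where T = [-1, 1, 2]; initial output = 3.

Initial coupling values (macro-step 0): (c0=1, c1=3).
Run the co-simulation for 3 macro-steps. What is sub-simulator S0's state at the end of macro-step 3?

macro 1: S0 reads c1=3 → after 2×micro: 4; S1 reads c0=4 → after 1×micro: 1 ⇒ (c0=4, c1=1)
macro 2: S0 reads c1=1 → after 2×micro: 1; S1 reads c0=1 → after 1×micro: 1 ⇒ (c0=1, c1=1)
macro 3: S0 reads c1=1 → after 2×micro: 0; S1 reads c0=0 → after 1×micro: -1 ⇒ (c0=0, c1=-1)

S0 state at macro-step 3 = 0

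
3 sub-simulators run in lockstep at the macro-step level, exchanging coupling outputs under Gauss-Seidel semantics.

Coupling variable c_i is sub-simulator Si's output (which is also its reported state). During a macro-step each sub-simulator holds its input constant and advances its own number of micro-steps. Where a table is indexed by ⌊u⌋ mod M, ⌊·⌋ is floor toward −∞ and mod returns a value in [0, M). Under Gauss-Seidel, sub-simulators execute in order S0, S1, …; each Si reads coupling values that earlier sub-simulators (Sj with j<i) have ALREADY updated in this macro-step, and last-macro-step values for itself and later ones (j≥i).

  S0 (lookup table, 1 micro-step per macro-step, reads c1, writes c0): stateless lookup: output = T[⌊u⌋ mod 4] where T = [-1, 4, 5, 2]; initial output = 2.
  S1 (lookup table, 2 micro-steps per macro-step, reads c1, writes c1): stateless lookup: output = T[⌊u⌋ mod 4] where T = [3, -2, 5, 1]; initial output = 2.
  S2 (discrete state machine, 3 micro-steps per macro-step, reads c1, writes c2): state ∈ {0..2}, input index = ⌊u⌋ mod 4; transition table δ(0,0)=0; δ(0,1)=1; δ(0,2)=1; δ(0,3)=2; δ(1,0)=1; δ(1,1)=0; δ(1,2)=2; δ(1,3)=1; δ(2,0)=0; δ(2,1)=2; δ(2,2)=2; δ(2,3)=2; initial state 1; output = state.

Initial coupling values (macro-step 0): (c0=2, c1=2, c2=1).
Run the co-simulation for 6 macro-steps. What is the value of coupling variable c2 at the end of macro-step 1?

c2 at macro-step 1 = 0

macro 1: S0 reads c1=2 → after 1×micro: 5; S1 reads c1=2 → after 2×micro: 5; S2 reads c1=5 → after 3×micro: 0 ⇒ (c0=5, c1=5, c2=0)
macro 2: S0 reads c1=5 → after 1×micro: 4; S1 reads c1=5 → after 2×micro: -2; S2 reads c1=-2 → after 3×micro: 2 ⇒ (c0=4, c1=-2, c2=2)
macro 3: S0 reads c1=-2 → after 1×micro: 5; S1 reads c1=-2 → after 2×micro: 5; S2 reads c1=5 → after 3×micro: 2 ⇒ (c0=5, c1=5, c2=2)
macro 4: S0 reads c1=5 → after 1×micro: 4; S1 reads c1=5 → after 2×micro: -2; S2 reads c1=-2 → after 3×micro: 2 ⇒ (c0=4, c1=-2, c2=2)
macro 5: S0 reads c1=-2 → after 1×micro: 5; S1 reads c1=-2 → after 2×micro: 5; S2 reads c1=5 → after 3×micro: 2 ⇒ (c0=5, c1=5, c2=2)
macro 6: S0 reads c1=5 → after 1×micro: 4; S1 reads c1=5 → after 2×micro: -2; S2 reads c1=-2 → after 3×micro: 2 ⇒ (c0=4, c1=-2, c2=2)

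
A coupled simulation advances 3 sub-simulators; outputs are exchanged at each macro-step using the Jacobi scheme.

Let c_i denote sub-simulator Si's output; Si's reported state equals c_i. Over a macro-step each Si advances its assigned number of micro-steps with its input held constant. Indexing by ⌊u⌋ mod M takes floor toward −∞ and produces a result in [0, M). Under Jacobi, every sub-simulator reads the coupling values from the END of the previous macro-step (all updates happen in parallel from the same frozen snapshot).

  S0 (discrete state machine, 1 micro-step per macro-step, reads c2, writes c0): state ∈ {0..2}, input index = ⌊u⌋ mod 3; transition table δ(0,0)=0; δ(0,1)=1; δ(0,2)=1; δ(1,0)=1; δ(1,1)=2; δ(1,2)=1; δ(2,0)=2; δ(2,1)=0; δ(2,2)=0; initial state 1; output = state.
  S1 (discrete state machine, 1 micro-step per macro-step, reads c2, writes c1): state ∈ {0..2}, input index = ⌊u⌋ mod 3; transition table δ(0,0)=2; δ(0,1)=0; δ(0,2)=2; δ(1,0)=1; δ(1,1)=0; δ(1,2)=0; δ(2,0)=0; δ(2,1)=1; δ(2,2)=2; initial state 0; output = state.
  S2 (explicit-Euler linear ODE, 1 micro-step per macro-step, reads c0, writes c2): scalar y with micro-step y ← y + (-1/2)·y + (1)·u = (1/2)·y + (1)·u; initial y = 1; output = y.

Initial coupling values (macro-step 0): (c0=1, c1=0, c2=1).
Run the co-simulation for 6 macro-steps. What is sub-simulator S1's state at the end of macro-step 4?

macro 1: S0 reads c2=1 → after 1×micro: 2; S1 reads c2=1 → after 1×micro: 0; S2 reads c0=1 → after 1×micro: 3/2 ⇒ (c0=2, c1=0, c2=3/2)
macro 2: S0 reads c2=3/2 → after 1×micro: 0; S1 reads c2=3/2 → after 1×micro: 0; S2 reads c0=2 → after 1×micro: 11/4 ⇒ (c0=0, c1=0, c2=11/4)
macro 3: S0 reads c2=11/4 → after 1×micro: 1; S1 reads c2=11/4 → after 1×micro: 2; S2 reads c0=0 → after 1×micro: 11/8 ⇒ (c0=1, c1=2, c2=11/8)
macro 4: S0 reads c2=11/8 → after 1×micro: 2; S1 reads c2=11/8 → after 1×micro: 1; S2 reads c0=1 → after 1×micro: 27/16 ⇒ (c0=2, c1=1, c2=27/16)
macro 5: S0 reads c2=27/16 → after 1×micro: 0; S1 reads c2=27/16 → after 1×micro: 0; S2 reads c0=2 → after 1×micro: 91/32 ⇒ (c0=0, c1=0, c2=91/32)
macro 6: S0 reads c2=91/32 → after 1×micro: 1; S1 reads c2=91/32 → after 1×micro: 2; S2 reads c0=0 → after 1×micro: 91/64 ⇒ (c0=1, c1=2, c2=91/64)

S1 state at macro-step 4 = 1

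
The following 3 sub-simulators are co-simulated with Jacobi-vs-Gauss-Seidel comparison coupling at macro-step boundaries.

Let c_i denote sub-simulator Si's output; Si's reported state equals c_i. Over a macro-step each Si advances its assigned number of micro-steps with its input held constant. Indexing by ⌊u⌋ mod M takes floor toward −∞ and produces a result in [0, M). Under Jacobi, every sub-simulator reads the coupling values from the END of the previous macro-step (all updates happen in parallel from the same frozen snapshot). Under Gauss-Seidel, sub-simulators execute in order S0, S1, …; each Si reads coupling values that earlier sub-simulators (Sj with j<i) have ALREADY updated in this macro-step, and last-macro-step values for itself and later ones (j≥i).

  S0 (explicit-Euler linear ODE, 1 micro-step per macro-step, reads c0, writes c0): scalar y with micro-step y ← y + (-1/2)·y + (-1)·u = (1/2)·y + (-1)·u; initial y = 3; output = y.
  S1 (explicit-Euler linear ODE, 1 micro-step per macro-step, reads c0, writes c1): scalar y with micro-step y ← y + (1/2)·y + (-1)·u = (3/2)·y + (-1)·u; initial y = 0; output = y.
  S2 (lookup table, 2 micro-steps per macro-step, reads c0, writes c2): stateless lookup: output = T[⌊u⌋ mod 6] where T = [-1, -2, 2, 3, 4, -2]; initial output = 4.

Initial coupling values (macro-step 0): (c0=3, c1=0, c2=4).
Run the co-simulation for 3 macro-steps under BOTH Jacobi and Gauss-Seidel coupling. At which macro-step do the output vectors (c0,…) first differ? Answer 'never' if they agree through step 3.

first divergence at macro-step: 1

[Jacobi] macro 1: S0 reads c0=3 → after 1×micro: -3/2; S1 reads c0=3 → after 1×micro: -3; S2 reads c0=3 → after 2×micro: 3 ⇒ (c0=-3/2, c1=-3, c2=3)
[Jacobi] macro 2: S0 reads c0=-3/2 → after 1×micro: 3/4; S1 reads c0=-3/2 → after 1×micro: -3; S2 reads c0=-3/2 → after 2×micro: 4 ⇒ (c0=3/4, c1=-3, c2=4)
[Jacobi] macro 3: S0 reads c0=3/4 → after 1×micro: -3/8; S1 reads c0=3/4 → after 1×micro: -21/4; S2 reads c0=3/4 → after 2×micro: -1 ⇒ (c0=-3/8, c1=-21/4, c2=-1)
[Gauss-Seidel] macro 1: S0 reads c0=3 → after 1×micro: -3/2; S1 reads c0=-3/2 → after 1×micro: 3/2; S2 reads c0=-3/2 → after 2×micro: 4 ⇒ (c0=-3/2, c1=3/2, c2=4)
[Gauss-Seidel] macro 2: S0 reads c0=-3/2 → after 1×micro: 3/4; S1 reads c0=3/4 → after 1×micro: 3/2; S2 reads c0=3/4 → after 2×micro: -1 ⇒ (c0=3/4, c1=3/2, c2=-1)
[Gauss-Seidel] macro 3: S0 reads c0=3/4 → after 1×micro: -3/8; S1 reads c0=-3/8 → after 1×micro: 21/8; S2 reads c0=-3/8 → after 2×micro: -2 ⇒ (c0=-3/8, c1=21/8, c2=-2)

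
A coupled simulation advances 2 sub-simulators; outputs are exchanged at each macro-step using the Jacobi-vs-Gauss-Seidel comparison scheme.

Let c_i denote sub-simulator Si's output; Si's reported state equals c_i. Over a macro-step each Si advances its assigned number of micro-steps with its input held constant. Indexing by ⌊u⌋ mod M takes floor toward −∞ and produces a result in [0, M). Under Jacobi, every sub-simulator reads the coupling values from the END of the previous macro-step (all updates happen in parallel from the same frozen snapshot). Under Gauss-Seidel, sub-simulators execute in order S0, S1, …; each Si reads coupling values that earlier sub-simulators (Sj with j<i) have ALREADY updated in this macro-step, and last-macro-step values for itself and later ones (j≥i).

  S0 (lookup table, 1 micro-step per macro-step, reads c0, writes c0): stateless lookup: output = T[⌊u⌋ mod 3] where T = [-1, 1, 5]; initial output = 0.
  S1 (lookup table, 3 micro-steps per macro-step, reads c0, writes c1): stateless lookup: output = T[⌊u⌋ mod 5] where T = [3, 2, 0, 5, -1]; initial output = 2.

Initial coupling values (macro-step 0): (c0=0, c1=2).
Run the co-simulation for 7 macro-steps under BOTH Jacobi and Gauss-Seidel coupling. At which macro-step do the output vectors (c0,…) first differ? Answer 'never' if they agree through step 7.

first divergence at macro-step: 1

[Jacobi] macro 1: S0 reads c0=0 → after 1×micro: -1; S1 reads c0=0 → after 3×micro: 3 ⇒ (c0=-1, c1=3)
[Jacobi] macro 2: S0 reads c0=-1 → after 1×micro: 5; S1 reads c0=-1 → after 3×micro: -1 ⇒ (c0=5, c1=-1)
[Jacobi] macro 3: S0 reads c0=5 → after 1×micro: 5; S1 reads c0=5 → after 3×micro: 3 ⇒ (c0=5, c1=3)
[Jacobi] macro 4: S0 reads c0=5 → after 1×micro: 5; S1 reads c0=5 → after 3×micro: 3 ⇒ (c0=5, c1=3)
[Jacobi] macro 5: S0 reads c0=5 → after 1×micro: 5; S1 reads c0=5 → after 3×micro: 3 ⇒ (c0=5, c1=3)
[Jacobi] macro 6: S0 reads c0=5 → after 1×micro: 5; S1 reads c0=5 → after 3×micro: 3 ⇒ (c0=5, c1=3)
[Jacobi] macro 7: S0 reads c0=5 → after 1×micro: 5; S1 reads c0=5 → after 3×micro: 3 ⇒ (c0=5, c1=3)
[Gauss-Seidel] macro 1: S0 reads c0=0 → after 1×micro: -1; S1 reads c0=-1 → after 3×micro: -1 ⇒ (c0=-1, c1=-1)
[Gauss-Seidel] macro 2: S0 reads c0=-1 → after 1×micro: 5; S1 reads c0=5 → after 3×micro: 3 ⇒ (c0=5, c1=3)
[Gauss-Seidel] macro 3: S0 reads c0=5 → after 1×micro: 5; S1 reads c0=5 → after 3×micro: 3 ⇒ (c0=5, c1=3)
[Gauss-Seidel] macro 4: S0 reads c0=5 → after 1×micro: 5; S1 reads c0=5 → after 3×micro: 3 ⇒ (c0=5, c1=3)
[Gauss-Seidel] macro 5: S0 reads c0=5 → after 1×micro: 5; S1 reads c0=5 → after 3×micro: 3 ⇒ (c0=5, c1=3)
[Gauss-Seidel] macro 6: S0 reads c0=5 → after 1×micro: 5; S1 reads c0=5 → after 3×micro: 3 ⇒ (c0=5, c1=3)
[Gauss-Seidel] macro 7: S0 reads c0=5 → after 1×micro: 5; S1 reads c0=5 → after 3×micro: 3 ⇒ (c0=5, c1=3)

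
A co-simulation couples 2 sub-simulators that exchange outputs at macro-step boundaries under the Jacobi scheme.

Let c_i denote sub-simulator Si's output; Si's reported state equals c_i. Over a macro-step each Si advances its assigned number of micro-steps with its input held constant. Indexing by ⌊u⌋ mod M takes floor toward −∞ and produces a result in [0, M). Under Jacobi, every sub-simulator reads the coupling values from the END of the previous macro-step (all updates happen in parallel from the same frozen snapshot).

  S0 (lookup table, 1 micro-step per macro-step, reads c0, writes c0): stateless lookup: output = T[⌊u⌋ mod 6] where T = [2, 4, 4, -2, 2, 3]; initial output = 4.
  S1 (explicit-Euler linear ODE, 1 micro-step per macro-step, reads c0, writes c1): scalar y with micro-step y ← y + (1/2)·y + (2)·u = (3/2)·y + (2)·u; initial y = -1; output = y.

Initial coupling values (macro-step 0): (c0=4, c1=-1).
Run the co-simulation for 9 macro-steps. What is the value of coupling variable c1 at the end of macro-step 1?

c1 at macro-step 1 = 13/2

macro 1: S0 reads c0=4 → after 1×micro: 2; S1 reads c0=4 → after 1×micro: 13/2 ⇒ (c0=2, c1=13/2)
macro 2: S0 reads c0=2 → after 1×micro: 4; S1 reads c0=2 → after 1×micro: 55/4 ⇒ (c0=4, c1=55/4)
macro 3: S0 reads c0=4 → after 1×micro: 2; S1 reads c0=4 → after 1×micro: 229/8 ⇒ (c0=2, c1=229/8)
macro 4: S0 reads c0=2 → after 1×micro: 4; S1 reads c0=2 → after 1×micro: 751/16 ⇒ (c0=4, c1=751/16)
macro 5: S0 reads c0=4 → after 1×micro: 2; S1 reads c0=4 → after 1×micro: 2509/32 ⇒ (c0=2, c1=2509/32)
macro 6: S0 reads c0=2 → after 1×micro: 4; S1 reads c0=2 → after 1×micro: 7783/64 ⇒ (c0=4, c1=7783/64)
macro 7: S0 reads c0=4 → after 1×micro: 2; S1 reads c0=4 → after 1×micro: 24373/128 ⇒ (c0=2, c1=24373/128)
macro 8: S0 reads c0=2 → after 1×micro: 4; S1 reads c0=2 → after 1×micro: 74143/256 ⇒ (c0=4, c1=74143/256)
macro 9: S0 reads c0=4 → after 1×micro: 2; S1 reads c0=4 → after 1×micro: 226525/512 ⇒ (c0=2, c1=226525/512)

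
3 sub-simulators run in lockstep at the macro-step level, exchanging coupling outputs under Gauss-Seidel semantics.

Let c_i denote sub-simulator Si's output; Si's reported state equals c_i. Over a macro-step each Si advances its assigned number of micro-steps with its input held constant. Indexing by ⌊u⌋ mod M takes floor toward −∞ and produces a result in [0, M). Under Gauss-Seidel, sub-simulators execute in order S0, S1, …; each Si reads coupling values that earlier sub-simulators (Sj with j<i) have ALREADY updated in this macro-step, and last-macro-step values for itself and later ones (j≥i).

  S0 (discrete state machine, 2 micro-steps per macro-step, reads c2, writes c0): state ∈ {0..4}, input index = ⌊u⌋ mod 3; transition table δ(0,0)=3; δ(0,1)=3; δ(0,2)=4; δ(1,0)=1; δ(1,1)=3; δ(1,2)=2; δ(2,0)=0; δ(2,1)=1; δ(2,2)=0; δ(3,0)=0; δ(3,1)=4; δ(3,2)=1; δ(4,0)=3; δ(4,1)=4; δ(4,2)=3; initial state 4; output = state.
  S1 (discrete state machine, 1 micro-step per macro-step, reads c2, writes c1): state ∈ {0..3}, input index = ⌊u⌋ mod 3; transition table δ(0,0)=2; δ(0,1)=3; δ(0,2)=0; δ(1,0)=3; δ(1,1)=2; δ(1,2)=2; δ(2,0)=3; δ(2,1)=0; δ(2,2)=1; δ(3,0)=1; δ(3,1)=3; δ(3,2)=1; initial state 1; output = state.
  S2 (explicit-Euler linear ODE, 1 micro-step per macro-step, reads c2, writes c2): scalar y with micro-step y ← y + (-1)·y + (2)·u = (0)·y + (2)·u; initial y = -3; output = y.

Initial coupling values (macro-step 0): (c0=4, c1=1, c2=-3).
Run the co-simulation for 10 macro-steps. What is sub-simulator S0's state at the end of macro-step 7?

macro 1: S0 reads c2=-3 → after 2×micro: 0; S1 reads c2=-3 → after 1×micro: 3; S2 reads c2=-3 → after 1×micro: -6 ⇒ (c0=0, c1=3, c2=-6)
macro 2: S0 reads c2=-6 → after 2×micro: 0; S1 reads c2=-6 → after 1×micro: 1; S2 reads c2=-6 → after 1×micro: -12 ⇒ (c0=0, c1=1, c2=-12)
macro 3: S0 reads c2=-12 → after 2×micro: 0; S1 reads c2=-12 → after 1×micro: 3; S2 reads c2=-12 → after 1×micro: -24 ⇒ (c0=0, c1=3, c2=-24)
macro 4: S0 reads c2=-24 → after 2×micro: 0; S1 reads c2=-24 → after 1×micro: 1; S2 reads c2=-24 → after 1×micro: -48 ⇒ (c0=0, c1=1, c2=-48)
macro 5: S0 reads c2=-48 → after 2×micro: 0; S1 reads c2=-48 → after 1×micro: 3; S2 reads c2=-48 → after 1×micro: -96 ⇒ (c0=0, c1=3, c2=-96)
macro 6: S0 reads c2=-96 → after 2×micro: 0; S1 reads c2=-96 → after 1×micro: 1; S2 reads c2=-96 → after 1×micro: -192 ⇒ (c0=0, c1=1, c2=-192)
macro 7: S0 reads c2=-192 → after 2×micro: 0; S1 reads c2=-192 → after 1×micro: 3; S2 reads c2=-192 → after 1×micro: -384 ⇒ (c0=0, c1=3, c2=-384)
macro 8: S0 reads c2=-384 → after 2×micro: 0; S1 reads c2=-384 → after 1×micro: 1; S2 reads c2=-384 → after 1×micro: -768 ⇒ (c0=0, c1=1, c2=-768)
macro 9: S0 reads c2=-768 → after 2×micro: 0; S1 reads c2=-768 → after 1×micro: 3; S2 reads c2=-768 → after 1×micro: -1536 ⇒ (c0=0, c1=3, c2=-1536)
macro 10: S0 reads c2=-1536 → after 2×micro: 0; S1 reads c2=-1536 → after 1×micro: 1; S2 reads c2=-1536 → after 1×micro: -3072 ⇒ (c0=0, c1=1, c2=-3072)

S0 state at macro-step 7 = 0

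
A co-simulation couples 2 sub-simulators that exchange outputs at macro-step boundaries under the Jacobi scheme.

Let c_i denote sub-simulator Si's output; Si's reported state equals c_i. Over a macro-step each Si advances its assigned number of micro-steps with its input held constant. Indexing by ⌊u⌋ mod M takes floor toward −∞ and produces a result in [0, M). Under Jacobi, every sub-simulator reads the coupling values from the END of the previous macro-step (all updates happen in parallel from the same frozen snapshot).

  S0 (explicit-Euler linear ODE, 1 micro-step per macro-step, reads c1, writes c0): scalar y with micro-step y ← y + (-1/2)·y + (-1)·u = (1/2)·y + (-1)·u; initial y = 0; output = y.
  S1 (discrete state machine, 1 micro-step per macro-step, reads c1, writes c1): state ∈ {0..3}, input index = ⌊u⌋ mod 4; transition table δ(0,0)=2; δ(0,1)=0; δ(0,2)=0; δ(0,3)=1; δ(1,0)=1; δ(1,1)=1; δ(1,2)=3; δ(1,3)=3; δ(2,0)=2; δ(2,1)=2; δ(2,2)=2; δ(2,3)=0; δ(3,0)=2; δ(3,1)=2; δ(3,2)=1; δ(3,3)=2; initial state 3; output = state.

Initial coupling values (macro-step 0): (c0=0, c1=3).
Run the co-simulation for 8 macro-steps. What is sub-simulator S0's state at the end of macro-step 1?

S0 state at macro-step 1 = -3

macro 1: S0 reads c1=3 → after 1×micro: -3; S1 reads c1=3 → after 1×micro: 2 ⇒ (c0=-3, c1=2)
macro 2: S0 reads c1=2 → after 1×micro: -7/2; S1 reads c1=2 → after 1×micro: 2 ⇒ (c0=-7/2, c1=2)
macro 3: S0 reads c1=2 → after 1×micro: -15/4; S1 reads c1=2 → after 1×micro: 2 ⇒ (c0=-15/4, c1=2)
macro 4: S0 reads c1=2 → after 1×micro: -31/8; S1 reads c1=2 → after 1×micro: 2 ⇒ (c0=-31/8, c1=2)
macro 5: S0 reads c1=2 → after 1×micro: -63/16; S1 reads c1=2 → after 1×micro: 2 ⇒ (c0=-63/16, c1=2)
macro 6: S0 reads c1=2 → after 1×micro: -127/32; S1 reads c1=2 → after 1×micro: 2 ⇒ (c0=-127/32, c1=2)
macro 7: S0 reads c1=2 → after 1×micro: -255/64; S1 reads c1=2 → after 1×micro: 2 ⇒ (c0=-255/64, c1=2)
macro 8: S0 reads c1=2 → after 1×micro: -511/128; S1 reads c1=2 → after 1×micro: 2 ⇒ (c0=-511/128, c1=2)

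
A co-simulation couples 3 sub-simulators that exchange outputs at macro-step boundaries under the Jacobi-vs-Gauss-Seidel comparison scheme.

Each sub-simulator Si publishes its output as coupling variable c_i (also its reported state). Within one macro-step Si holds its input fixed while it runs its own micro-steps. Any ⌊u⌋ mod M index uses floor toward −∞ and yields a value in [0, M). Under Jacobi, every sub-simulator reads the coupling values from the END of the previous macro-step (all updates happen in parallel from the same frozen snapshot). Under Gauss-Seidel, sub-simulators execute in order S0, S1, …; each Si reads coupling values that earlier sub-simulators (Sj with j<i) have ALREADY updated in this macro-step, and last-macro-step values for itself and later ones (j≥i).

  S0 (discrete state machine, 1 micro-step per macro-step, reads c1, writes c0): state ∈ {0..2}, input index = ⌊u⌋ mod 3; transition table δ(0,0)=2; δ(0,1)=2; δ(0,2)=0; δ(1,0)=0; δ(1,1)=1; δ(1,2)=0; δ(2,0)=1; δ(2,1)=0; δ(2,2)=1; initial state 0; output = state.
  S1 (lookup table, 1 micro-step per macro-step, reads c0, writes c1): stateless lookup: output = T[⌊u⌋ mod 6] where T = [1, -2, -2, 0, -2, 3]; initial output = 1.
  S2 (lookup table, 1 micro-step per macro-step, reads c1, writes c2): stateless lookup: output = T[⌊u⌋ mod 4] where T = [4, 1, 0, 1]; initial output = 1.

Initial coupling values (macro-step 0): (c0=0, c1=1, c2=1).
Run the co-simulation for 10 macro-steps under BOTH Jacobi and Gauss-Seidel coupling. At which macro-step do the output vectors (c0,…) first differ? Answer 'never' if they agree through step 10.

[Jacobi] macro 1: S0 reads c1=1 → after 1×micro: 2; S1 reads c0=0 → after 1×micro: 1; S2 reads c1=1 → after 1×micro: 1 ⇒ (c0=2, c1=1, c2=1)
[Jacobi] macro 2: S0 reads c1=1 → after 1×micro: 0; S1 reads c0=2 → after 1×micro: -2; S2 reads c1=1 → after 1×micro: 1 ⇒ (c0=0, c1=-2, c2=1)
[Jacobi] macro 3: S0 reads c1=-2 → after 1×micro: 2; S1 reads c0=0 → after 1×micro: 1; S2 reads c1=-2 → after 1×micro: 0 ⇒ (c0=2, c1=1, c2=0)
[Jacobi] macro 4: S0 reads c1=1 → after 1×micro: 0; S1 reads c0=2 → after 1×micro: -2; S2 reads c1=1 → after 1×micro: 1 ⇒ (c0=0, c1=-2, c2=1)
[Jacobi] macro 5: S0 reads c1=-2 → after 1×micro: 2; S1 reads c0=0 → after 1×micro: 1; S2 reads c1=-2 → after 1×micro: 0 ⇒ (c0=2, c1=1, c2=0)
[Jacobi] macro 6: S0 reads c1=1 → after 1×micro: 0; S1 reads c0=2 → after 1×micro: -2; S2 reads c1=1 → after 1×micro: 1 ⇒ (c0=0, c1=-2, c2=1)
[Jacobi] macro 7: S0 reads c1=-2 → after 1×micro: 2; S1 reads c0=0 → after 1×micro: 1; S2 reads c1=-2 → after 1×micro: 0 ⇒ (c0=2, c1=1, c2=0)
[Jacobi] macro 8: S0 reads c1=1 → after 1×micro: 0; S1 reads c0=2 → after 1×micro: -2; S2 reads c1=1 → after 1×micro: 1 ⇒ (c0=0, c1=-2, c2=1)
[Jacobi] macro 9: S0 reads c1=-2 → after 1×micro: 2; S1 reads c0=0 → after 1×micro: 1; S2 reads c1=-2 → after 1×micro: 0 ⇒ (c0=2, c1=1, c2=0)
[Jacobi] macro 10: S0 reads c1=1 → after 1×micro: 0; S1 reads c0=2 → after 1×micro: -2; S2 reads c1=1 → after 1×micro: 1 ⇒ (c0=0, c1=-2, c2=1)
[Gauss-Seidel] macro 1: S0 reads c1=1 → after 1×micro: 2; S1 reads c0=2 → after 1×micro: -2; S2 reads c1=-2 → after 1×micro: 0 ⇒ (c0=2, c1=-2, c2=0)
[Gauss-Seidel] macro 2: S0 reads c1=-2 → after 1×micro: 0; S1 reads c0=0 → after 1×micro: 1; S2 reads c1=1 → after 1×micro: 1 ⇒ (c0=0, c1=1, c2=1)
[Gauss-Seidel] macro 3: S0 reads c1=1 → after 1×micro: 2; S1 reads c0=2 → after 1×micro: -2; S2 reads c1=-2 → after 1×micro: 0 ⇒ (c0=2, c1=-2, c2=0)
[Gauss-Seidel] macro 4: S0 reads c1=-2 → after 1×micro: 0; S1 reads c0=0 → after 1×micro: 1; S2 reads c1=1 → after 1×micro: 1 ⇒ (c0=0, c1=1, c2=1)
[Gauss-Seidel] macro 5: S0 reads c1=1 → after 1×micro: 2; S1 reads c0=2 → after 1×micro: -2; S2 reads c1=-2 → after 1×micro: 0 ⇒ (c0=2, c1=-2, c2=0)
[Gauss-Seidel] macro 6: S0 reads c1=-2 → after 1×micro: 0; S1 reads c0=0 → after 1×micro: 1; S2 reads c1=1 → after 1×micro: 1 ⇒ (c0=0, c1=1, c2=1)
[Gauss-Seidel] macro 7: S0 reads c1=1 → after 1×micro: 2; S1 reads c0=2 → after 1×micro: -2; S2 reads c1=-2 → after 1×micro: 0 ⇒ (c0=2, c1=-2, c2=0)
[Gauss-Seidel] macro 8: S0 reads c1=-2 → after 1×micro: 0; S1 reads c0=0 → after 1×micro: 1; S2 reads c1=1 → after 1×micro: 1 ⇒ (c0=0, c1=1, c2=1)
[Gauss-Seidel] macro 9: S0 reads c1=1 → after 1×micro: 2; S1 reads c0=2 → after 1×micro: -2; S2 reads c1=-2 → after 1×micro: 0 ⇒ (c0=2, c1=-2, c2=0)
[Gauss-Seidel] macro 10: S0 reads c1=-2 → after 1×micro: 0; S1 reads c0=0 → after 1×micro: 1; S2 reads c1=1 → after 1×micro: 1 ⇒ (c0=0, c1=1, c2=1)

first divergence at macro-step: 1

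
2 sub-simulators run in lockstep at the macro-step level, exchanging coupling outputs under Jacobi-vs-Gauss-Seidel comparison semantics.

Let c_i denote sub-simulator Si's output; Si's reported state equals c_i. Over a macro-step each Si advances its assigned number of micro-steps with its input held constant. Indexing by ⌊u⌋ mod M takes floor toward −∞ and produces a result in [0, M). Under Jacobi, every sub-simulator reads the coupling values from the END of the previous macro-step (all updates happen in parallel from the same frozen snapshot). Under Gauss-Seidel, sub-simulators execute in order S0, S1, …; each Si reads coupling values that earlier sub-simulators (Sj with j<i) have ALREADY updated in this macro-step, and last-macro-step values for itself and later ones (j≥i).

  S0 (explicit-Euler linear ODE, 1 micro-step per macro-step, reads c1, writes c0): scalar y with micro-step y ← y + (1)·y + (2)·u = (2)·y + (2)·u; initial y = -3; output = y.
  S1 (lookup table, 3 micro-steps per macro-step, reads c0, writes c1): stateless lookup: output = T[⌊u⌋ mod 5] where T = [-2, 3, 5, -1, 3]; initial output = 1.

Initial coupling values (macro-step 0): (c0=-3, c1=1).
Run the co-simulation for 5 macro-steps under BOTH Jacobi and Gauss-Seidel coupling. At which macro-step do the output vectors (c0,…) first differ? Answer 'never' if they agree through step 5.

first divergence at macro-step: 1

[Jacobi] macro 1: S0 reads c1=1 → after 1×micro: -4; S1 reads c0=-3 → after 3×micro: 5 ⇒ (c0=-4, c1=5)
[Jacobi] macro 2: S0 reads c1=5 → after 1×micro: 2; S1 reads c0=-4 → after 3×micro: 3 ⇒ (c0=2, c1=3)
[Jacobi] macro 3: S0 reads c1=3 → after 1×micro: 10; S1 reads c0=2 → after 3×micro: 5 ⇒ (c0=10, c1=5)
[Jacobi] macro 4: S0 reads c1=5 → after 1×micro: 30; S1 reads c0=10 → after 3×micro: -2 ⇒ (c0=30, c1=-2)
[Jacobi] macro 5: S0 reads c1=-2 → after 1×micro: 56; S1 reads c0=30 → after 3×micro: -2 ⇒ (c0=56, c1=-2)
[Gauss-Seidel] macro 1: S0 reads c1=1 → after 1×micro: -4; S1 reads c0=-4 → after 3×micro: 3 ⇒ (c0=-4, c1=3)
[Gauss-Seidel] macro 2: S0 reads c1=3 → after 1×micro: -2; S1 reads c0=-2 → after 3×micro: -1 ⇒ (c0=-2, c1=-1)
[Gauss-Seidel] macro 3: S0 reads c1=-1 → after 1×micro: -6; S1 reads c0=-6 → after 3×micro: 3 ⇒ (c0=-6, c1=3)
[Gauss-Seidel] macro 4: S0 reads c1=3 → after 1×micro: -6; S1 reads c0=-6 → after 3×micro: 3 ⇒ (c0=-6, c1=3)
[Gauss-Seidel] macro 5: S0 reads c1=3 → after 1×micro: -6; S1 reads c0=-6 → after 3×micro: 3 ⇒ (c0=-6, c1=3)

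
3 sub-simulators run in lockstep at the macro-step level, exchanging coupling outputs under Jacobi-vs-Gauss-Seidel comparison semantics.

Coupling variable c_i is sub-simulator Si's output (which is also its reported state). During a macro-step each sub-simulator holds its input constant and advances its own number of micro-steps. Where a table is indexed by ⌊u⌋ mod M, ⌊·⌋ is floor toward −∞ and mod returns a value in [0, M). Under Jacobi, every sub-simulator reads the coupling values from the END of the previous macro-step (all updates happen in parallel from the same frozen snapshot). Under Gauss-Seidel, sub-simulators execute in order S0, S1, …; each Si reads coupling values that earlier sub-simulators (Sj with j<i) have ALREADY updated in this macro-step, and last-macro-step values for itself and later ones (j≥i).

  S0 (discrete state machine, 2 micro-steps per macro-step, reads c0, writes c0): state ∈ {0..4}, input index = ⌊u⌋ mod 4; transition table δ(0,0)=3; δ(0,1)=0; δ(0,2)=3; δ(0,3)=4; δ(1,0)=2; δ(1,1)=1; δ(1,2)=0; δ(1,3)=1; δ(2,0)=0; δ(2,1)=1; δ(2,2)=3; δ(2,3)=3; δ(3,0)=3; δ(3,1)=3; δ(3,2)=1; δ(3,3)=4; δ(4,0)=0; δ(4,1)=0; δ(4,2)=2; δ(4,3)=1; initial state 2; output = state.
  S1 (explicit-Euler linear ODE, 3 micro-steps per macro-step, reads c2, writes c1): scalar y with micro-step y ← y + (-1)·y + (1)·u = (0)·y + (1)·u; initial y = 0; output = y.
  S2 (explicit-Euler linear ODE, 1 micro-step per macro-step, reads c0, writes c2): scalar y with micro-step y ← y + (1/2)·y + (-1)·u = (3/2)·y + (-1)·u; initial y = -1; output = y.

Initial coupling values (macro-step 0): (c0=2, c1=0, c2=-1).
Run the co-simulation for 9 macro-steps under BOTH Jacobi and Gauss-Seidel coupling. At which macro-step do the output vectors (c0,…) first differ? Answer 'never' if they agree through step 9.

first divergence at macro-step: 1

[Jacobi] macro 1: S0 reads c0=2 → after 2×micro: 1; S1 reads c2=-1 → after 3×micro: -1; S2 reads c0=2 → after 1×micro: -7/2 ⇒ (c0=1, c1=-1, c2=-7/2)
[Jacobi] macro 2: S0 reads c0=1 → after 2×micro: 1; S1 reads c2=-7/2 → after 3×micro: -7/2; S2 reads c0=1 → after 1×micro: -25/4 ⇒ (c0=1, c1=-7/2, c2=-25/4)
[Jacobi] macro 3: S0 reads c0=1 → after 2×micro: 1; S1 reads c2=-25/4 → after 3×micro: -25/4; S2 reads c0=1 → after 1×micro: -83/8 ⇒ (c0=1, c1=-25/4, c2=-83/8)
[Jacobi] macro 4: S0 reads c0=1 → after 2×micro: 1; S1 reads c2=-83/8 → after 3×micro: -83/8; S2 reads c0=1 → after 1×micro: -265/16 ⇒ (c0=1, c1=-83/8, c2=-265/16)
[Jacobi] macro 5: S0 reads c0=1 → after 2×micro: 1; S1 reads c2=-265/16 → after 3×micro: -265/16; S2 reads c0=1 → after 1×micro: -827/32 ⇒ (c0=1, c1=-265/16, c2=-827/32)
[Jacobi] macro 6: S0 reads c0=1 → after 2×micro: 1; S1 reads c2=-827/32 → after 3×micro: -827/32; S2 reads c0=1 → after 1×micro: -2545/64 ⇒ (c0=1, c1=-827/32, c2=-2545/64)
[Jacobi] macro 7: S0 reads c0=1 → after 2×micro: 1; S1 reads c2=-2545/64 → after 3×micro: -2545/64; S2 reads c0=1 → after 1×micro: -7763/128 ⇒ (c0=1, c1=-2545/64, c2=-7763/128)
[Jacobi] macro 8: S0 reads c0=1 → after 2×micro: 1; S1 reads c2=-7763/128 → after 3×micro: -7763/128; S2 reads c0=1 → after 1×micro: -23545/256 ⇒ (c0=1, c1=-7763/128, c2=-23545/256)
[Jacobi] macro 9: S0 reads c0=1 → after 2×micro: 1; S1 reads c2=-23545/256 → after 3×micro: -23545/256; S2 reads c0=1 → after 1×micro: -71147/512 ⇒ (c0=1, c1=-23545/256, c2=-71147/512)
[Gauss-Seidel] macro 1: S0 reads c0=2 → after 2×micro: 1; S1 reads c2=-1 → after 3×micro: -1; S2 reads c0=1 → after 1×micro: -5/2 ⇒ (c0=1, c1=-1, c2=-5/2)
[Gauss-Seidel] macro 2: S0 reads c0=1 → after 2×micro: 1; S1 reads c2=-5/2 → after 3×micro: -5/2; S2 reads c0=1 → after 1×micro: -19/4 ⇒ (c0=1, c1=-5/2, c2=-19/4)
[Gauss-Seidel] macro 3: S0 reads c0=1 → after 2×micro: 1; S1 reads c2=-19/4 → after 3×micro: -19/4; S2 reads c0=1 → after 1×micro: -65/8 ⇒ (c0=1, c1=-19/4, c2=-65/8)
[Gauss-Seidel] macro 4: S0 reads c0=1 → after 2×micro: 1; S1 reads c2=-65/8 → after 3×micro: -65/8; S2 reads c0=1 → after 1×micro: -211/16 ⇒ (c0=1, c1=-65/8, c2=-211/16)
[Gauss-Seidel] macro 5: S0 reads c0=1 → after 2×micro: 1; S1 reads c2=-211/16 → after 3×micro: -211/16; S2 reads c0=1 → after 1×micro: -665/32 ⇒ (c0=1, c1=-211/16, c2=-665/32)
[Gauss-Seidel] macro 6: S0 reads c0=1 → after 2×micro: 1; S1 reads c2=-665/32 → after 3×micro: -665/32; S2 reads c0=1 → after 1×micro: -2059/64 ⇒ (c0=1, c1=-665/32, c2=-2059/64)
[Gauss-Seidel] macro 7: S0 reads c0=1 → after 2×micro: 1; S1 reads c2=-2059/64 → after 3×micro: -2059/64; S2 reads c0=1 → after 1×micro: -6305/128 ⇒ (c0=1, c1=-2059/64, c2=-6305/128)
[Gauss-Seidel] macro 8: S0 reads c0=1 → after 2×micro: 1; S1 reads c2=-6305/128 → after 3×micro: -6305/128; S2 reads c0=1 → after 1×micro: -19171/256 ⇒ (c0=1, c1=-6305/128, c2=-19171/256)
[Gauss-Seidel] macro 9: S0 reads c0=1 → after 2×micro: 1; S1 reads c2=-19171/256 → after 3×micro: -19171/256; S2 reads c0=1 → after 1×micro: -58025/512 ⇒ (c0=1, c1=-19171/256, c2=-58025/512)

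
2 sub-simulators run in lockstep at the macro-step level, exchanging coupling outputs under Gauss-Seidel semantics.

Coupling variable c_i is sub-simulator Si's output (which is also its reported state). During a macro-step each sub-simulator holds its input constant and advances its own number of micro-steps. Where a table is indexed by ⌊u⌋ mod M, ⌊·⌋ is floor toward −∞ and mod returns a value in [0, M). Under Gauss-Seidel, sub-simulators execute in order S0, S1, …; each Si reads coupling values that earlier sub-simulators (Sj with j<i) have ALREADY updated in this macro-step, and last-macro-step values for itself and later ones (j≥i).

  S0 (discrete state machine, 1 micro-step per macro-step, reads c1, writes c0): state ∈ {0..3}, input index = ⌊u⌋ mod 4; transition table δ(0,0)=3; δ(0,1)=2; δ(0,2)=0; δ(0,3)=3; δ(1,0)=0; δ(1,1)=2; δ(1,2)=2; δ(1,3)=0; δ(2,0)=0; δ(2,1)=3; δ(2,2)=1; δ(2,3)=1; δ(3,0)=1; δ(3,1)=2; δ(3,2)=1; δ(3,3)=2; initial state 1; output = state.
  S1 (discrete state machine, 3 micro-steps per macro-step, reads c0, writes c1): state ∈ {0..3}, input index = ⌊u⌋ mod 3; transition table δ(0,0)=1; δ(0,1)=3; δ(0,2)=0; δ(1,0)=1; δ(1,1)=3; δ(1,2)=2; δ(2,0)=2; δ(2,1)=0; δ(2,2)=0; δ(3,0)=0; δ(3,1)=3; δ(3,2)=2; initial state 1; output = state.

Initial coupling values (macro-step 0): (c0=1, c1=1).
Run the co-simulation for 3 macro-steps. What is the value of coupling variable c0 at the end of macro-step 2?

c0 at macro-step 2 = 0

macro 1: S0 reads c1=1 → after 1×micro: 2; S1 reads c0=2 → after 3×micro: 0 ⇒ (c0=2, c1=0)
macro 2: S0 reads c1=0 → after 1×micro: 0; S1 reads c0=0 → after 3×micro: 1 ⇒ (c0=0, c1=1)
macro 3: S0 reads c1=1 → after 1×micro: 2; S1 reads c0=2 → after 3×micro: 0 ⇒ (c0=2, c1=0)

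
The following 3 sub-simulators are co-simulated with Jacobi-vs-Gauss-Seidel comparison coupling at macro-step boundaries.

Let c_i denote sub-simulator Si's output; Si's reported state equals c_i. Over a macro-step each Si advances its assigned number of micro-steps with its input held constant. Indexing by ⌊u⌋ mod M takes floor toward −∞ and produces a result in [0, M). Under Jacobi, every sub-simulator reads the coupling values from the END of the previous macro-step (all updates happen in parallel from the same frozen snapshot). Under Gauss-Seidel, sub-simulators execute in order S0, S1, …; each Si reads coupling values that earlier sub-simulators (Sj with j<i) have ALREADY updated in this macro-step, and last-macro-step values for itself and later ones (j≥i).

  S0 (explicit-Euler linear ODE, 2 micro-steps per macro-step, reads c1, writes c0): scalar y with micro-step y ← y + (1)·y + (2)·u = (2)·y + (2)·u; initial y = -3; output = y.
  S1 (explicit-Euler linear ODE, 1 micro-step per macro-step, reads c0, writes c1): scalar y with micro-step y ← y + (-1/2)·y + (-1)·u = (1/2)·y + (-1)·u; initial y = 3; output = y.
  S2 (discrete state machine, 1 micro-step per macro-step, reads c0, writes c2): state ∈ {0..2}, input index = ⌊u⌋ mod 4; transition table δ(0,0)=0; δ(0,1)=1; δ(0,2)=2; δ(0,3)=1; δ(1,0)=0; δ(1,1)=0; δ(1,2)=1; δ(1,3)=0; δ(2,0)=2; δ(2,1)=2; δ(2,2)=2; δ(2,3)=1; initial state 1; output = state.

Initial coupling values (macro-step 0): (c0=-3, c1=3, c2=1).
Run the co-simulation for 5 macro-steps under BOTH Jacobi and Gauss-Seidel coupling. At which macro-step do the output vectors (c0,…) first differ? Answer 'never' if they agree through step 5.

first divergence at macro-step: 1

[Jacobi] macro 1: S0 reads c1=3 → after 2×micro: 6; S1 reads c0=-3 → after 1×micro: 9/2; S2 reads c0=-3 → after 1×micro: 0 ⇒ (c0=6, c1=9/2, c2=0)
[Jacobi] macro 2: S0 reads c1=9/2 → after 2×micro: 51; S1 reads c0=6 → after 1×micro: -15/4; S2 reads c0=6 → after 1×micro: 2 ⇒ (c0=51, c1=-15/4, c2=2)
[Jacobi] macro 3: S0 reads c1=-15/4 → after 2×micro: 363/2; S1 reads c0=51 → after 1×micro: -423/8; S2 reads c0=51 → after 1×micro: 1 ⇒ (c0=363/2, c1=-423/8, c2=1)
[Jacobi] macro 4: S0 reads c1=-423/8 → after 2×micro: 1635/4; S1 reads c0=363/2 → after 1×micro: -3327/16; S2 reads c0=363/2 → after 1×micro: 0 ⇒ (c0=1635/4, c1=-3327/16, c2=0)
[Jacobi] macro 5: S0 reads c1=-3327/16 → after 2×micro: 3099/8; S1 reads c0=1635/4 → after 1×micro: -16407/32; S2 reads c0=1635/4 → after 1×micro: 0 ⇒ (c0=3099/8, c1=-16407/32, c2=0)
[Gauss-Seidel] macro 1: S0 reads c1=3 → after 2×micro: 6; S1 reads c0=6 → after 1×micro: -9/2; S2 reads c0=6 → after 1×micro: 1 ⇒ (c0=6, c1=-9/2, c2=1)
[Gauss-Seidel] macro 2: S0 reads c1=-9/2 → after 2×micro: -3; S1 reads c0=-3 → after 1×micro: 3/4; S2 reads c0=-3 → after 1×micro: 0 ⇒ (c0=-3, c1=3/4, c2=0)
[Gauss-Seidel] macro 3: S0 reads c1=3/4 → after 2×micro: -15/2; S1 reads c0=-15/2 → after 1×micro: 63/8; S2 reads c0=-15/2 → after 1×micro: 0 ⇒ (c0=-15/2, c1=63/8, c2=0)
[Gauss-Seidel] macro 4: S0 reads c1=63/8 → after 2×micro: 69/4; S1 reads c0=69/4 → after 1×micro: -213/16; S2 reads c0=69/4 → after 1×micro: 1 ⇒ (c0=69/4, c1=-213/16, c2=1)
[Gauss-Seidel] macro 5: S0 reads c1=-213/16 → after 2×micro: -87/8; S1 reads c0=-87/8 → after 1×micro: 135/32; S2 reads c0=-87/8 → after 1×micro: 0 ⇒ (c0=-87/8, c1=135/32, c2=0)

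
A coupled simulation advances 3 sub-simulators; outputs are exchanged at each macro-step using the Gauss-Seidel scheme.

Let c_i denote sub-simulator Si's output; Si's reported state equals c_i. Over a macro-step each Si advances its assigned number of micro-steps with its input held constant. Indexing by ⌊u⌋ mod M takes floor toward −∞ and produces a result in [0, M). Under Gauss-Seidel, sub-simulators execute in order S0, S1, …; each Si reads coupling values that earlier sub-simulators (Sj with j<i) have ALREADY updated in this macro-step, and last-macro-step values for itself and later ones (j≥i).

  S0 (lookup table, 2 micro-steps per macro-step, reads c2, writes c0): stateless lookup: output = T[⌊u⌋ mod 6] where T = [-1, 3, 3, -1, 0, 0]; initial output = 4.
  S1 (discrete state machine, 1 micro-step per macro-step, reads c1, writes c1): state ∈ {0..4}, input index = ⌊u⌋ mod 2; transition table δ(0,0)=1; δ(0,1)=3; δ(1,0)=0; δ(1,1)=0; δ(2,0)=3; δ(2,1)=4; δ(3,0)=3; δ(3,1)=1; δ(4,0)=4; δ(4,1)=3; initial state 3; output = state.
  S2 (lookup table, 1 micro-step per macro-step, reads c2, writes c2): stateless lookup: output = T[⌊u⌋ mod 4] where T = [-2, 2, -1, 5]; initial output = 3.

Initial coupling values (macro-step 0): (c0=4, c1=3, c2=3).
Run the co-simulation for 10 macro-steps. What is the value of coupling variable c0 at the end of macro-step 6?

macro 1: S0 reads c2=3 → after 2×micro: -1; S1 reads c1=3 → after 1×micro: 1; S2 reads c2=3 → after 1×micro: 5 ⇒ (c0=-1, c1=1, c2=5)
macro 2: S0 reads c2=5 → after 2×micro: 0; S1 reads c1=1 → after 1×micro: 0; S2 reads c2=5 → after 1×micro: 2 ⇒ (c0=0, c1=0, c2=2)
macro 3: S0 reads c2=2 → after 2×micro: 3; S1 reads c1=0 → after 1×micro: 1; S2 reads c2=2 → after 1×micro: -1 ⇒ (c0=3, c1=1, c2=-1)
macro 4: S0 reads c2=-1 → after 2×micro: 0; S1 reads c1=1 → after 1×micro: 0; S2 reads c2=-1 → after 1×micro: 5 ⇒ (c0=0, c1=0, c2=5)
macro 5: S0 reads c2=5 → after 2×micro: 0; S1 reads c1=0 → after 1×micro: 1; S2 reads c2=5 → after 1×micro: 2 ⇒ (c0=0, c1=1, c2=2)
macro 6: S0 reads c2=2 → after 2×micro: 3; S1 reads c1=1 → after 1×micro: 0; S2 reads c2=2 → after 1×micro: -1 ⇒ (c0=3, c1=0, c2=-1)
macro 7: S0 reads c2=-1 → after 2×micro: 0; S1 reads c1=0 → after 1×micro: 1; S2 reads c2=-1 → after 1×micro: 5 ⇒ (c0=0, c1=1, c2=5)
macro 8: S0 reads c2=5 → after 2×micro: 0; S1 reads c1=1 → after 1×micro: 0; S2 reads c2=5 → after 1×micro: 2 ⇒ (c0=0, c1=0, c2=2)
macro 9: S0 reads c2=2 → after 2×micro: 3; S1 reads c1=0 → after 1×micro: 1; S2 reads c2=2 → after 1×micro: -1 ⇒ (c0=3, c1=1, c2=-1)
macro 10: S0 reads c2=-1 → after 2×micro: 0; S1 reads c1=1 → after 1×micro: 0; S2 reads c2=-1 → after 1×micro: 5 ⇒ (c0=0, c1=0, c2=5)

c0 at macro-step 6 = 3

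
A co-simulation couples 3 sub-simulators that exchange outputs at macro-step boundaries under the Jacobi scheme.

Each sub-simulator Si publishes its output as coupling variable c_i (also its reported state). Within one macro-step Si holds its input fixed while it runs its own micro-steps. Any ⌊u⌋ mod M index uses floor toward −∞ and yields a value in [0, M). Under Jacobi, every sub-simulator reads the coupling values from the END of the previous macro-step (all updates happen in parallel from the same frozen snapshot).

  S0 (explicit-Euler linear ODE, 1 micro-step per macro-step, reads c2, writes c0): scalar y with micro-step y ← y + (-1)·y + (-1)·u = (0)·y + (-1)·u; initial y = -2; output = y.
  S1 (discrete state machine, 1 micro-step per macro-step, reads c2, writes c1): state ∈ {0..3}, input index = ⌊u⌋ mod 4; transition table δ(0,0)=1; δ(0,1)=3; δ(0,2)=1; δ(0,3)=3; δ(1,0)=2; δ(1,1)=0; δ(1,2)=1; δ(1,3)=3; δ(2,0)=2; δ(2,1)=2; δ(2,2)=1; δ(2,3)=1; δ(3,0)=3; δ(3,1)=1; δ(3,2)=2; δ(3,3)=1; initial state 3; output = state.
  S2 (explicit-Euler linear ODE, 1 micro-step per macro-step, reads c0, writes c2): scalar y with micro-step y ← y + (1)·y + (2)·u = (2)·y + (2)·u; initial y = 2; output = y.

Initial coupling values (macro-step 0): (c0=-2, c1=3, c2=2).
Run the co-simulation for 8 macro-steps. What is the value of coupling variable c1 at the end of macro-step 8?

macro 1: S0 reads c2=2 → after 1×micro: -2; S1 reads c2=2 → after 1×micro: 2; S2 reads c0=-2 → after 1×micro: 0 ⇒ (c0=-2, c1=2, c2=0)
macro 2: S0 reads c2=0 → after 1×micro: 0; S1 reads c2=0 → after 1×micro: 2; S2 reads c0=-2 → after 1×micro: -4 ⇒ (c0=0, c1=2, c2=-4)
macro 3: S0 reads c2=-4 → after 1×micro: 4; S1 reads c2=-4 → after 1×micro: 2; S2 reads c0=0 → after 1×micro: -8 ⇒ (c0=4, c1=2, c2=-8)
macro 4: S0 reads c2=-8 → after 1×micro: 8; S1 reads c2=-8 → after 1×micro: 2; S2 reads c0=4 → after 1×micro: -8 ⇒ (c0=8, c1=2, c2=-8)
macro 5: S0 reads c2=-8 → after 1×micro: 8; S1 reads c2=-8 → after 1×micro: 2; S2 reads c0=8 → after 1×micro: 0 ⇒ (c0=8, c1=2, c2=0)
macro 6: S0 reads c2=0 → after 1×micro: 0; S1 reads c2=0 → after 1×micro: 2; S2 reads c0=8 → after 1×micro: 16 ⇒ (c0=0, c1=2, c2=16)
macro 7: S0 reads c2=16 → after 1×micro: -16; S1 reads c2=16 → after 1×micro: 2; S2 reads c0=0 → after 1×micro: 32 ⇒ (c0=-16, c1=2, c2=32)
macro 8: S0 reads c2=32 → after 1×micro: -32; S1 reads c2=32 → after 1×micro: 2; S2 reads c0=-16 → after 1×micro: 32 ⇒ (c0=-32, c1=2, c2=32)

c1 at macro-step 8 = 2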